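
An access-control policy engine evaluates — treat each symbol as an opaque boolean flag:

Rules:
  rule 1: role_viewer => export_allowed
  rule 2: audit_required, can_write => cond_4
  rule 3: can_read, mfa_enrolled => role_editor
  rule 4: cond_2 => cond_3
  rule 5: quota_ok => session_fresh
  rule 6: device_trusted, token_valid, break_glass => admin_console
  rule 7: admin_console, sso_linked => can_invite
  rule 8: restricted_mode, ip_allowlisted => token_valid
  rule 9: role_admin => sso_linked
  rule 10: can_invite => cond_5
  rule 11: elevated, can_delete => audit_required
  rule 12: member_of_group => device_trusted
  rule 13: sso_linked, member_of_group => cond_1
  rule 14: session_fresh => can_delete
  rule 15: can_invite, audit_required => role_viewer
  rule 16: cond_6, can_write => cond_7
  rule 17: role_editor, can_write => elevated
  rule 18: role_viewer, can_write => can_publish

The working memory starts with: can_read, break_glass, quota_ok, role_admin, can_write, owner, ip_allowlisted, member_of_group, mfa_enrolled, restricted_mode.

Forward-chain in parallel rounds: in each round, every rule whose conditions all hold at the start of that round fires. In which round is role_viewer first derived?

4

Round 1: rule 3 [can_read, mfa_enrolled => role_editor]; rule 5 [quota_ok => session_fresh]; rule 8 [restricted_mode, ip_allowlisted => token_valid]; rule 9 [role_admin => sso_linked]; rule 12 [member_of_group => device_trusted]. Adds role_editor, session_fresh, token_valid, sso_linked, device_trusted.
Round 2: rule 6 [device_trusted, token_valid, break_glass => admin_console]; rule 13 [sso_linked, member_of_group => cond_1]; rule 14 [session_fresh => can_delete]; rule 17 [role_editor, can_write => elevated]. Adds admin_console, cond_1, can_delete, elevated.
Round 3: rule 7 [admin_console, sso_linked => can_invite]; rule 11 [elevated, can_delete => audit_required]. Adds can_invite, audit_required.
Round 4: rule 2 [audit_required, can_write => cond_4]; rule 10 [can_invite => cond_5]; rule 15 [can_invite, audit_required => role_viewer]. Adds cond_4, cond_5, role_viewer.
role_viewer first appears in round 4.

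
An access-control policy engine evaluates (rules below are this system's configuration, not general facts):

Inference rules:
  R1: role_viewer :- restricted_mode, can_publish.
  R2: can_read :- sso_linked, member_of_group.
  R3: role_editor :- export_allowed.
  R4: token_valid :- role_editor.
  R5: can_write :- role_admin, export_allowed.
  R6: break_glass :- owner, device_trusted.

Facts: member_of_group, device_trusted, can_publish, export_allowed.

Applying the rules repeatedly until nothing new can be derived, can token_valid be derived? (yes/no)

yes

Round 1: R3 [role_editor :- export_allowed.]. Adds role_editor.
Round 2: R4 [token_valid :- role_editor.]. Adds token_valid.
token_valid appears in round 2, so it is derivable.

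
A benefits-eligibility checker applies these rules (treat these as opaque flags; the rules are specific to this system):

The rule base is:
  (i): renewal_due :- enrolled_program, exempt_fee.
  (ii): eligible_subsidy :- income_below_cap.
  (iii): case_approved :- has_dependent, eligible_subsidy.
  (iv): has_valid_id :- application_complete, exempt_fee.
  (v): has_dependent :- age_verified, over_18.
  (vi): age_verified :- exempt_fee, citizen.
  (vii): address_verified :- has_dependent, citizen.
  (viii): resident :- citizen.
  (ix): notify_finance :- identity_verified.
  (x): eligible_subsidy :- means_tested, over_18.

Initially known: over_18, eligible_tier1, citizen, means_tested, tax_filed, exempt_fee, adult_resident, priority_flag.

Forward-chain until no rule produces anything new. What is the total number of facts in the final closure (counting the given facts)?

Round 1: (vi) [age_verified :- exempt_fee, citizen.]; (viii) [resident :- citizen.]; (x) [eligible_subsidy :- means_tested, over_18.]. Adds age_verified, resident, eligible_subsidy.
Round 2: (v) [has_dependent :- age_verified, over_18.]. Adds has_dependent.
Round 3: (iii) [case_approved :- has_dependent, eligible_subsidy.]; (vii) [address_verified :- has_dependent, citizen.]. Adds case_approved, address_verified.
Closure: {address_verified, adult_resident, age_verified, case_approved, citizen, eligible_subsidy, eligible_tier1, exempt_fee, has_dependent, means_tested, over_18, priority_flag, resident, tax_filed} — 14 facts.

14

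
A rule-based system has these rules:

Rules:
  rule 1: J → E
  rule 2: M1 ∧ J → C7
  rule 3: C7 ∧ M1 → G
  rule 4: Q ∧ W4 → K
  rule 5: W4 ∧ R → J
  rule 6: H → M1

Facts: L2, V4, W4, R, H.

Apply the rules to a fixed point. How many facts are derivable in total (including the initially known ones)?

10

Round 1: rule 5 [W4 ∧ R → J]; rule 6 [H → M1]. New: J, M1.
Round 2: rule 1 [J → E]; rule 2 [M1 ∧ J → C7]. New: E, C7.
Round 3: rule 3 [C7 ∧ M1 → G]. New: G.
Closure: {C7, E, G, H, J, L2, M1, R, V4, W4} — 10 facts.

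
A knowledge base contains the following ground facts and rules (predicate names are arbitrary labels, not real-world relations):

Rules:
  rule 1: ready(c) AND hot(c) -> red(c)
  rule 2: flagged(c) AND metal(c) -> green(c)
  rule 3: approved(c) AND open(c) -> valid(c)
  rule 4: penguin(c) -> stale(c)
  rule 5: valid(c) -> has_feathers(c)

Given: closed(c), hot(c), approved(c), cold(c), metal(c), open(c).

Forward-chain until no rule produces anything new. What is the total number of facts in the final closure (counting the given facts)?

8

[1] rule 3 [approved(c) AND open(c) -> valid(c)]. ⇒ new: valid(c).
[2] rule 5 [valid(c) -> has_feathers(c)]. ⇒ new: has_feathers(c).
Closure: {approved(c), closed(c), cold(c), has_feathers(c), hot(c), metal(c), open(c), valid(c)} — 8 facts.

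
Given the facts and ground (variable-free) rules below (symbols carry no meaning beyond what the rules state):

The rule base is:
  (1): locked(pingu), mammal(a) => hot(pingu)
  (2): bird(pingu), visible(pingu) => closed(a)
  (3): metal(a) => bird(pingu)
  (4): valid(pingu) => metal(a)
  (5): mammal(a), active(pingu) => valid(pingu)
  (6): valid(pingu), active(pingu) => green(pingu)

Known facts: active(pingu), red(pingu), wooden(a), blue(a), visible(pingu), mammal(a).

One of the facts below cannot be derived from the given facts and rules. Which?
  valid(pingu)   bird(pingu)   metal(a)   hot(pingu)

[1] (5) [mammal(a), active(pingu) => valid(pingu)]. ⇒ new: valid(pingu).
[2] (4) [valid(pingu) => metal(a)]; (6) [valid(pingu), active(pingu) => green(pingu)]. ⇒ new: metal(a), green(pingu).
[3] (3) [metal(a) => bird(pingu)]. ⇒ new: bird(pingu).
[4] (2) [bird(pingu), visible(pingu) => closed(a)]. ⇒ new: closed(a).
Derived: metal(a) (round 2), bird(pingu) (round 3), valid(pingu) (round 1). hot(pingu) never appears in any round.

hot(pingu)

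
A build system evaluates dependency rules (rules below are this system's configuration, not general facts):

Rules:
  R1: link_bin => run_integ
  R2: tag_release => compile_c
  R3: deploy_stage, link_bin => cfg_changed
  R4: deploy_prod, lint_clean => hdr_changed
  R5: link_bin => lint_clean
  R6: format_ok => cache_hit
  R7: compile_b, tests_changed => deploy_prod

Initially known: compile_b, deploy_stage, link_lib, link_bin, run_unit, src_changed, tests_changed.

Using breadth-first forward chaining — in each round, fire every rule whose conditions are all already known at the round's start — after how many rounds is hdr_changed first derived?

Round 1 fires R1, R3, R5, R7, giving run_integ, cfg_changed, lint_clean, deploy_prod.
Round 2 fires R4, giving hdr_changed.
hdr_changed first appears in round 2.

2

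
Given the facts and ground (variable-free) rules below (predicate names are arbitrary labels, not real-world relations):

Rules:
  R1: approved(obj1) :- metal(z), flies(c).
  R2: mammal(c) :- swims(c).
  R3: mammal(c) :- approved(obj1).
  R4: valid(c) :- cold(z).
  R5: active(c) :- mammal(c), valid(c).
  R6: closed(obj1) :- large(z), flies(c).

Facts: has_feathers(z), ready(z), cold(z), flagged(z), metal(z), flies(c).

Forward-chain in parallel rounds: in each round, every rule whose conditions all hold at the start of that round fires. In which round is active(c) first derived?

3

Round 1: R1 [approved(obj1) :- metal(z), flies(c).]; R4 [valid(c) :- cold(z).]. New: approved(obj1), valid(c).
Round 2: R3 [mammal(c) :- approved(obj1).]. New: mammal(c).
Round 3: R5 [active(c) :- mammal(c), valid(c).]. New: active(c).
active(c) first appears in round 3.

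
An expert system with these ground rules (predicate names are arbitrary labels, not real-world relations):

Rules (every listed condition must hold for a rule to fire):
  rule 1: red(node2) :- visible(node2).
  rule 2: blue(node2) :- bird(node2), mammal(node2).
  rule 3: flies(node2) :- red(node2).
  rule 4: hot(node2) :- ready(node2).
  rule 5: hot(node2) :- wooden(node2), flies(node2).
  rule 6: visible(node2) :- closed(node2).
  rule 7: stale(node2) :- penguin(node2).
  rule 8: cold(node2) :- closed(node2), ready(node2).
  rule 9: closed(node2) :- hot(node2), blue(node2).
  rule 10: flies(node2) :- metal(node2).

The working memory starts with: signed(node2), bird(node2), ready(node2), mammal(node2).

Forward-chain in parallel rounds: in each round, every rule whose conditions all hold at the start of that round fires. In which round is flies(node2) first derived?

Round 1: rule 2 [blue(node2) :- bird(node2), mammal(node2).]; rule 4 [hot(node2) :- ready(node2).]. New: blue(node2), hot(node2).
Round 2: rule 9 [closed(node2) :- hot(node2), blue(node2).]. New: closed(node2).
Round 3: rule 6 [visible(node2) :- closed(node2).]; rule 8 [cold(node2) :- closed(node2), ready(node2).]. New: visible(node2), cold(node2).
Round 4: rule 1 [red(node2) :- visible(node2).]. New: red(node2).
Round 5: rule 3 [flies(node2) :- red(node2).]. New: flies(node2).
flies(node2) first appears in round 5.

5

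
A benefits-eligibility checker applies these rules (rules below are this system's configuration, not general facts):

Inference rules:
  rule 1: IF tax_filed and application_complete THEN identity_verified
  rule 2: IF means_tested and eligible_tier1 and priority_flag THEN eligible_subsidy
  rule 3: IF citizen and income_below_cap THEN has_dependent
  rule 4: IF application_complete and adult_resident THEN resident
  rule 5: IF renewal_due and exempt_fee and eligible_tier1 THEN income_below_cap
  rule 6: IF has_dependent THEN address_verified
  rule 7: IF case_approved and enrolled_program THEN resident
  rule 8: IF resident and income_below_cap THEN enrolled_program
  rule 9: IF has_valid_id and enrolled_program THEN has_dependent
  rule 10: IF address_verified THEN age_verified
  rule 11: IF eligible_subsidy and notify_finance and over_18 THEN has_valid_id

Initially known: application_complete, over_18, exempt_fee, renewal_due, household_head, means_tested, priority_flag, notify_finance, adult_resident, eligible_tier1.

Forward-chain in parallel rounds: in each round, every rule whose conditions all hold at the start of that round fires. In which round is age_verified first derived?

5

Round 1 fires rule 2, rule 4, rule 5, giving eligible_subsidy, resident, income_below_cap.
Round 2 fires rule 8, rule 11, giving enrolled_program, has_valid_id.
Round 3 fires rule 9, giving has_dependent.
Round 4 fires rule 6, giving address_verified.
Round 5 fires rule 10, giving age_verified.
age_verified first appears in round 5.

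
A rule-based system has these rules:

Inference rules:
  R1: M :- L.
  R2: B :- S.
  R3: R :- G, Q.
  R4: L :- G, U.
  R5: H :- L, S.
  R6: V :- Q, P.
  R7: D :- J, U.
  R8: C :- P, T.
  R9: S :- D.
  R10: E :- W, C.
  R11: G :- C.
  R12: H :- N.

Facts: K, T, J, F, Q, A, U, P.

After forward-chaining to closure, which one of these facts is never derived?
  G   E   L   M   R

E

Round 1 fires R6, R7, R8, giving V, D, C.
Round 2 fires R9, R11, giving S, G.
Round 3 fires R2, R3, R4, giving B, R, L.
Round 4 fires R1, R5, giving M, H.
Derived: R (round 3), G (round 2), M (round 4), L (round 3). E never appears in any round.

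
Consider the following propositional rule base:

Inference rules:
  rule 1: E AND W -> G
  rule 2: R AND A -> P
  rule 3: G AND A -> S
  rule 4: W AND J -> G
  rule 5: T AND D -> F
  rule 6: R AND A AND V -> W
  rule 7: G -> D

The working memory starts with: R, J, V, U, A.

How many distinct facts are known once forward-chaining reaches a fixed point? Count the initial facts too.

Round 1 — rule 2, rule 6, derive P, W.
Round 2 — rule 4, derive G.
Round 3 — rule 3, rule 7, derive S, D.
Closure: {A, D, G, J, P, R, S, U, V, W} — 10 facts.

10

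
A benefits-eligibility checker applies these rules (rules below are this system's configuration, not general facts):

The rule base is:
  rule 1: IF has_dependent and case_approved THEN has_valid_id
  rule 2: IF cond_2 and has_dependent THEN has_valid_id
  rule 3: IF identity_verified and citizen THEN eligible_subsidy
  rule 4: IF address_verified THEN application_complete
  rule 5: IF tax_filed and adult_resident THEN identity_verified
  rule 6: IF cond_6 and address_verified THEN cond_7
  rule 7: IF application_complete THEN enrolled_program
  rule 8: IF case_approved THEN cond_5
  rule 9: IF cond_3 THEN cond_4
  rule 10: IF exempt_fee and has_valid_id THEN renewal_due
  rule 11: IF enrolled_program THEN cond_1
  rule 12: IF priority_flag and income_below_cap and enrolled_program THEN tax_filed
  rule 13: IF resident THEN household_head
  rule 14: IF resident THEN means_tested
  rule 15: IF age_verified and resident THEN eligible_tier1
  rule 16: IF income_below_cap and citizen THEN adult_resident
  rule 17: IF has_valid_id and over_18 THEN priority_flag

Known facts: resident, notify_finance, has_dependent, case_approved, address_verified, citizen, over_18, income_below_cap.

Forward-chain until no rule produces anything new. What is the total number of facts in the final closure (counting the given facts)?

Round 1 — rule 1, rule 4, rule 8, rule 13, rule 14, rule 16, derive has_valid_id, application_complete, cond_5, household_head, means_tested, adult_resident.
Round 2 — rule 7, rule 17, derive enrolled_program, priority_flag.
Round 3 — rule 11, rule 12, derive cond_1, tax_filed.
Round 4 — rule 5, derive identity_verified.
Round 5 — rule 3, derive eligible_subsidy.
Closure: {address_verified, adult_resident, application_complete, case_approved, citizen, cond_1, cond_5, eligible_subsidy, enrolled_program, has_dependent, has_valid_id, household_head, identity_verified, income_below_cap, means_tested, notify_finance, over_18, priority_flag, resident, tax_filed} — 20 facts.

20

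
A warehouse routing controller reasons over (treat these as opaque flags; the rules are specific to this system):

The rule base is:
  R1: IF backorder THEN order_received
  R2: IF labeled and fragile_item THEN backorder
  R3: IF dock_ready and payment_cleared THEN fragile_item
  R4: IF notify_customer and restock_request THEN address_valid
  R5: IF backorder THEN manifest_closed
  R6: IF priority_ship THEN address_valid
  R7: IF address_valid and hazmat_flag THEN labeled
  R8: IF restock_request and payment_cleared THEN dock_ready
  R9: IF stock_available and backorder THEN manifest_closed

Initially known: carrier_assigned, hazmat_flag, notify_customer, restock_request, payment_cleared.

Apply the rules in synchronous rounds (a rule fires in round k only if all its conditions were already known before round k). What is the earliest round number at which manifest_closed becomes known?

4

[1] R4 [IF notify_customer and restock_request THEN address_valid]; R8 [IF restock_request and payment_cleared THEN dock_ready]. ⇒ new: address_valid, dock_ready.
[2] R3 [IF dock_ready and payment_cleared THEN fragile_item]; R7 [IF address_valid and hazmat_flag THEN labeled]. ⇒ new: fragile_item, labeled.
[3] R2 [IF labeled and fragile_item THEN backorder]. ⇒ new: backorder.
[4] R1 [IF backorder THEN order_received]; R5 [IF backorder THEN manifest_closed]. ⇒ new: order_received, manifest_closed.
manifest_closed first appears in round 4.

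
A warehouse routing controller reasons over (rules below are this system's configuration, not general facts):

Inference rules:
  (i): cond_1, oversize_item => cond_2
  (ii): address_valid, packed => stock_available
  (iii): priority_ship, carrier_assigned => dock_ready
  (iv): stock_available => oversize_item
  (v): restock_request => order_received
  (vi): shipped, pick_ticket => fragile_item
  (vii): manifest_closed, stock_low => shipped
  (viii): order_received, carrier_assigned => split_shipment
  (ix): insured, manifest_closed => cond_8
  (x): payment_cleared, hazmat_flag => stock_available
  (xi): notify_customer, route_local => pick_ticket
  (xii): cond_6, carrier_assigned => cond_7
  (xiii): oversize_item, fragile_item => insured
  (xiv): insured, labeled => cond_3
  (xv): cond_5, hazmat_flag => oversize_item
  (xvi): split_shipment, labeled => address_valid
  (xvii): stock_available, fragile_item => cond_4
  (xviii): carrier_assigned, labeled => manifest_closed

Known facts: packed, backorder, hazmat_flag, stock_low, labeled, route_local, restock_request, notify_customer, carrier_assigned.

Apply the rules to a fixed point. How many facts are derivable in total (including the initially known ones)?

[1] (v) [restock_request => order_received]; (xi) [notify_customer, route_local => pick_ticket]; (xviii) [carrier_assigned, labeled => manifest_closed]. ⇒ new: order_received, pick_ticket, manifest_closed.
[2] (vii) [manifest_closed, stock_low => shipped]; (viii) [order_received, carrier_assigned => split_shipment]. ⇒ new: shipped, split_shipment.
[3] (vi) [shipped, pick_ticket => fragile_item]; (xvi) [split_shipment, labeled => address_valid]. ⇒ new: fragile_item, address_valid.
[4] (ii) [address_valid, packed => stock_available]. ⇒ new: stock_available.
[5] (iv) [stock_available => oversize_item]; (xvii) [stock_available, fragile_item => cond_4]. ⇒ new: oversize_item, cond_4.
[6] (xiii) [oversize_item, fragile_item => insured]. ⇒ new: insured.
[7] (ix) [insured, manifest_closed => cond_8]; (xiv) [insured, labeled => cond_3]. ⇒ new: cond_8, cond_3.
Closure: {address_valid, backorder, carrier_assigned, cond_3, cond_4, cond_8, fragile_item, hazmat_flag, insured, labeled, manifest_closed, notify_customer, order_received, oversize_item, packed, pick_ticket, restock_request, route_local, shipped, split_shipment, stock_available, stock_low} — 22 facts.

22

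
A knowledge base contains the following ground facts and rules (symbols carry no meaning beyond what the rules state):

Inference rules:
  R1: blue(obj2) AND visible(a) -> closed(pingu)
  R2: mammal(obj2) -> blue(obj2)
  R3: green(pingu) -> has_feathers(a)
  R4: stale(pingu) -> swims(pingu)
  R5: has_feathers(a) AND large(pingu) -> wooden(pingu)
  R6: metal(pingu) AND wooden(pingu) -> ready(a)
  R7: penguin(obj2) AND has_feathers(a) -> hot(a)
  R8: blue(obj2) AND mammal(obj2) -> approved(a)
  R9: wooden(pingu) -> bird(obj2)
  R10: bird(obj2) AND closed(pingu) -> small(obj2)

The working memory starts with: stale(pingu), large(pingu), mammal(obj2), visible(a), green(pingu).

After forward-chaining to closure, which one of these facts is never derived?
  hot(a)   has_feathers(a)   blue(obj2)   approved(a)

hot(a)

Round 1: R2 [mammal(obj2) -> blue(obj2)]; R3 [green(pingu) -> has_feathers(a)]; R4 [stale(pingu) -> swims(pingu)]. New: blue(obj2), has_feathers(a), swims(pingu).
Round 2: R1 [blue(obj2) AND visible(a) -> closed(pingu)]; R5 [has_feathers(a) AND large(pingu) -> wooden(pingu)]; R8 [blue(obj2) AND mammal(obj2) -> approved(a)]. New: closed(pingu), wooden(pingu), approved(a).
Round 3: R9 [wooden(pingu) -> bird(obj2)]. New: bird(obj2).
Round 4: R10 [bird(obj2) AND closed(pingu) -> small(obj2)]. New: small(obj2).
Derived: approved(a) (round 2), blue(obj2) (round 1), has_feathers(a) (round 1). hot(a) never appears in any round.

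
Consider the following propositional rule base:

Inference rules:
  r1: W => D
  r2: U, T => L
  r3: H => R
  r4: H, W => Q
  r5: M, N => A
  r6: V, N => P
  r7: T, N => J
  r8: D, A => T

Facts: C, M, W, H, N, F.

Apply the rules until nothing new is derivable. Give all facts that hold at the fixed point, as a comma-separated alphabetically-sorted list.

Round 1 fires r1, r3, r4, r5, giving D, R, Q, A.
Round 2 fires r8, giving T.
Round 3 fires r7, giving J.

A, C, D, F, H, J, M, N, Q, R, T, W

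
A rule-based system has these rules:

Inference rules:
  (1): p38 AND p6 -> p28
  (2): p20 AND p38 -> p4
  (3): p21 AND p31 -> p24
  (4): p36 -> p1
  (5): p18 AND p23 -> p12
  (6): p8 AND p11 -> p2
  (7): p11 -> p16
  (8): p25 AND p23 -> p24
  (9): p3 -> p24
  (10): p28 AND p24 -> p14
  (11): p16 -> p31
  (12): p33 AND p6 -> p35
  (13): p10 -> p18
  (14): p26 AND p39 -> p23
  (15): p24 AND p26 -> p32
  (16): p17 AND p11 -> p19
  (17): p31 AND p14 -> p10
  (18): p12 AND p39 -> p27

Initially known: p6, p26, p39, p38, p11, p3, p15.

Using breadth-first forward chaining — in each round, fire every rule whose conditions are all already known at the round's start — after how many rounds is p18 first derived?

Round 1 fires (1), (7), (9), (14), giving p28, p16, p24, p23.
Round 2 fires (10), (11), (15), giving p14, p31, p32.
Round 3 fires (17), giving p10.
Round 4 fires (13), giving p18.
p18 first appears in round 4.

4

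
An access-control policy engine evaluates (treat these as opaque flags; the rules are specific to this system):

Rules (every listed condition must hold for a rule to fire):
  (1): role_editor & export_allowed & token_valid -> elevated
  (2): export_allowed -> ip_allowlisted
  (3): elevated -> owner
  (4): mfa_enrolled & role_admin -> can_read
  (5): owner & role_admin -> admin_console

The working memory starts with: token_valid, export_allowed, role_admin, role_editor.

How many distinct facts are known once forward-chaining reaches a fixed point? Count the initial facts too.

Round 1 — (1), (2), derive elevated, ip_allowlisted.
Round 2 — (3), derive owner.
Round 3 — (5), derive admin_console.
Closure: {admin_console, elevated, export_allowed, ip_allowlisted, owner, role_admin, role_editor, token_valid} — 8 facts.

8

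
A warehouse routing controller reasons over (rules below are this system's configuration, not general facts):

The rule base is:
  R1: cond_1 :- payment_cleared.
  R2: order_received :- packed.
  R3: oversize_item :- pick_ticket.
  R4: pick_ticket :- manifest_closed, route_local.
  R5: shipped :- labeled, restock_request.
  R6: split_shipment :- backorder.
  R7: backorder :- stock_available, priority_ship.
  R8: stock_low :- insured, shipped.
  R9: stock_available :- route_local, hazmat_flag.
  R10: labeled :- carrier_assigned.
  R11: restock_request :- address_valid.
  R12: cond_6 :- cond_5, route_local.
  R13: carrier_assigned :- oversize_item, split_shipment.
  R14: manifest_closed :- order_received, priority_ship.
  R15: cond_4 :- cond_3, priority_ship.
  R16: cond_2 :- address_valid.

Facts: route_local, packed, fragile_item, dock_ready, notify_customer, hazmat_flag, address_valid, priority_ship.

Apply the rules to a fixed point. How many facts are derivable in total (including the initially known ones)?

Round 1 fires R2, R9, R11, R16, giving order_received, stock_available, restock_request, cond_2.
Round 2 fires R7, R14, giving backorder, manifest_closed.
Round 3 fires R4, R6, giving pick_ticket, split_shipment.
Round 4 fires R3, giving oversize_item.
Round 5 fires R13, giving carrier_assigned.
Round 6 fires R10, giving labeled.
Round 7 fires R5, giving shipped.
Closure: {address_valid, backorder, carrier_assigned, cond_2, dock_ready, fragile_item, hazmat_flag, labeled, manifest_closed, notify_customer, order_received, oversize_item, packed, pick_ticket, priority_ship, restock_request, route_local, shipped, split_shipment, stock_available} — 20 facts.

20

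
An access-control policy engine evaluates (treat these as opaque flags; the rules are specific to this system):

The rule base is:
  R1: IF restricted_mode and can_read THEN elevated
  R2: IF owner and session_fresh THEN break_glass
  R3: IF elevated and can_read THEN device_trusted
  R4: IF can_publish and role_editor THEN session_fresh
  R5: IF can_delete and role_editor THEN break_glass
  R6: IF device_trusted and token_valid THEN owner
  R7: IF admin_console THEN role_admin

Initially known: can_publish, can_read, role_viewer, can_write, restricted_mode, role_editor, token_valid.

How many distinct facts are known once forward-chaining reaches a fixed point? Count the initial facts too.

12

[1] R1 [IF restricted_mode and can_read THEN elevated]; R4 [IF can_publish and role_editor THEN session_fresh]. ⇒ new: elevated, session_fresh.
[2] R3 [IF elevated and can_read THEN device_trusted]. ⇒ new: device_trusted.
[3] R6 [IF device_trusted and token_valid THEN owner]. ⇒ new: owner.
[4] R2 [IF owner and session_fresh THEN break_glass]. ⇒ new: break_glass.
Closure: {break_glass, can_publish, can_read, can_write, device_trusted, elevated, owner, restricted_mode, role_editor, role_viewer, session_fresh, token_valid} — 12 facts.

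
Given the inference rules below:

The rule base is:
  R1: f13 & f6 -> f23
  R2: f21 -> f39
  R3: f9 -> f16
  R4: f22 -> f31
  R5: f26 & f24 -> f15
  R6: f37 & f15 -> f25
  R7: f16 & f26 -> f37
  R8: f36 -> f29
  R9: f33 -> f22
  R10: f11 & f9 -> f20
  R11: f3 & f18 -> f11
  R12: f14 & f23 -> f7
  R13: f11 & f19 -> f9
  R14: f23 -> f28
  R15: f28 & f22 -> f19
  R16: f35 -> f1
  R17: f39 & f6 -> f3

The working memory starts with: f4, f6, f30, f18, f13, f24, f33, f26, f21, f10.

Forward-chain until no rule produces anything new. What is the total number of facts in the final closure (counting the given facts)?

[1] R1 [f13 & f6 -> f23]; R2 [f21 -> f39]; R5 [f26 & f24 -> f15]; R9 [f33 -> f22]. ⇒ new: f23, f39, f15, f22.
[2] R4 [f22 -> f31]; R14 [f23 -> f28]; R17 [f39 & f6 -> f3]. ⇒ new: f31, f28, f3.
[3] R11 [f3 & f18 -> f11]; R15 [f28 & f22 -> f19]. ⇒ new: f11, f19.
[4] R13 [f11 & f19 -> f9]. ⇒ new: f9.
[5] R3 [f9 -> f16]; R10 [f11 & f9 -> f20]. ⇒ new: f16, f20.
[6] R7 [f16 & f26 -> f37]. ⇒ new: f37.
[7] R6 [f37 & f15 -> f25]. ⇒ new: f25.
Closure: {f10, f11, f13, f15, f16, f18, f19, f20, f21, f22, f23, f24, f25, f26, f28, f3, f30, f31, f33, f37, f39, f4, f6, f9} — 24 facts.

24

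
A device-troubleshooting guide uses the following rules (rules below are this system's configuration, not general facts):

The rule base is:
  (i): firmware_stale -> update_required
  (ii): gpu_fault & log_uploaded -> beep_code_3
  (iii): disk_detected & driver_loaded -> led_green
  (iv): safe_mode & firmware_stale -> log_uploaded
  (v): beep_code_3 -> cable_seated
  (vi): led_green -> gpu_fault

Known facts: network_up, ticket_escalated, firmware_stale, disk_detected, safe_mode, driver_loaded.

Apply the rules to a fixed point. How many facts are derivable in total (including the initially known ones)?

12

[1] (i) [firmware_stale -> update_required]; (iii) [disk_detected & driver_loaded -> led_green]; (iv) [safe_mode & firmware_stale -> log_uploaded]. ⇒ new: update_required, led_green, log_uploaded.
[2] (vi) [led_green -> gpu_fault]. ⇒ new: gpu_fault.
[3] (ii) [gpu_fault & log_uploaded -> beep_code_3]. ⇒ new: beep_code_3.
[4] (v) [beep_code_3 -> cable_seated]. ⇒ new: cable_seated.
Closure: {beep_code_3, cable_seated, disk_detected, driver_loaded, firmware_stale, gpu_fault, led_green, log_uploaded, network_up, safe_mode, ticket_escalated, update_required} — 12 facts.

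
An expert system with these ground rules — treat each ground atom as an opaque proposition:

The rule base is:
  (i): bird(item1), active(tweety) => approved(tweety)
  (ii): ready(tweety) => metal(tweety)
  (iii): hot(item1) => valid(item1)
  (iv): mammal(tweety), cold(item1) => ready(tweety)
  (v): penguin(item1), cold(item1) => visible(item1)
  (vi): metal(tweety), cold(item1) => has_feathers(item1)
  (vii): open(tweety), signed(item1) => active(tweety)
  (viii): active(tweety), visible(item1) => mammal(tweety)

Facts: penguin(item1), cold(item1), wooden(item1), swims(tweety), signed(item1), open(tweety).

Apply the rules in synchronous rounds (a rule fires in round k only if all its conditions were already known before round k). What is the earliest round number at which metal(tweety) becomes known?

Round 1: (v) [penguin(item1), cold(item1) => visible(item1)]; (vii) [open(tweety), signed(item1) => active(tweety)]. Adds visible(item1), active(tweety).
Round 2: (viii) [active(tweety), visible(item1) => mammal(tweety)]. Adds mammal(tweety).
Round 3: (iv) [mammal(tweety), cold(item1) => ready(tweety)]. Adds ready(tweety).
Round 4: (ii) [ready(tweety) => metal(tweety)]. Adds metal(tweety).
metal(tweety) first appears in round 4.

4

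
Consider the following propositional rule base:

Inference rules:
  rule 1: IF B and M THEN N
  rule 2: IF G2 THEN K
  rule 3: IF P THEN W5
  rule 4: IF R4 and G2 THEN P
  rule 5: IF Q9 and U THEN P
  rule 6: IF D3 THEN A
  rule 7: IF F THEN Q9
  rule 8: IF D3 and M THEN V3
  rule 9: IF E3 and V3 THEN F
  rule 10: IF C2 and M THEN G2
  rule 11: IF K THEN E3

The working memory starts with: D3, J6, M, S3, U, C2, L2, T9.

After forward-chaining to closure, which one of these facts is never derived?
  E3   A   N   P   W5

N

[1] rule 6 [IF D3 THEN A]; rule 8 [IF D3 and M THEN V3]; rule 10 [IF C2 and M THEN G2]. ⇒ new: A, V3, G2.
[2] rule 2 [IF G2 THEN K]. ⇒ new: K.
[3] rule 11 [IF K THEN E3]. ⇒ new: E3.
[4] rule 9 [IF E3 and V3 THEN F]. ⇒ new: F.
[5] rule 7 [IF F THEN Q9]. ⇒ new: Q9.
[6] rule 5 [IF Q9 and U THEN P]. ⇒ new: P.
[7] rule 3 [IF P THEN W5]. ⇒ new: W5.
Derived: E3 (round 3), A (round 1), W5 (round 7), P (round 6). N never appears in any round.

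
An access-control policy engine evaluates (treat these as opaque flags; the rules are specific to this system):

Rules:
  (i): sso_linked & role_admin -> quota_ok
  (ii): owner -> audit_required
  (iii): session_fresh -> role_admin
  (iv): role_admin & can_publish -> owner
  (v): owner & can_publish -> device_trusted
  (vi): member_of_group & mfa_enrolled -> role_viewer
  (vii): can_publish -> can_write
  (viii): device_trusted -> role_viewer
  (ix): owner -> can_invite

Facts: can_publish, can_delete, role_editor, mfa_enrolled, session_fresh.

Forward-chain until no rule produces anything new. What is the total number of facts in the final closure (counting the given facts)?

12

Round 1 — (iii), (vii), derive role_admin, can_write.
Round 2 — (iv), derive owner.
Round 3 — (ii), (v), (ix), derive audit_required, device_trusted, can_invite.
Round 4 — (viii), derive role_viewer.
Closure: {audit_required, can_delete, can_invite, can_publish, can_write, device_trusted, mfa_enrolled, owner, role_admin, role_editor, role_viewer, session_fresh} — 12 facts.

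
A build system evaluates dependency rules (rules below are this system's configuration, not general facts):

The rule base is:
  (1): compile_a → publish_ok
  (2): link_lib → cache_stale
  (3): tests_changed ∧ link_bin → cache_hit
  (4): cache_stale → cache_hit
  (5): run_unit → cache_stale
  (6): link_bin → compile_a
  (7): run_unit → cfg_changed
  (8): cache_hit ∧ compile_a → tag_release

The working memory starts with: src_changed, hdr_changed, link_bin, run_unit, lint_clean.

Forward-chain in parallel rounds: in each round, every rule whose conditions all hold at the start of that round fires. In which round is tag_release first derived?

Round 1 — (5), (6), (7), derive cache_stale, compile_a, cfg_changed.
Round 2 — (1), (4), derive publish_ok, cache_hit.
Round 3 — (8), derive tag_release.
tag_release first appears in round 3.

3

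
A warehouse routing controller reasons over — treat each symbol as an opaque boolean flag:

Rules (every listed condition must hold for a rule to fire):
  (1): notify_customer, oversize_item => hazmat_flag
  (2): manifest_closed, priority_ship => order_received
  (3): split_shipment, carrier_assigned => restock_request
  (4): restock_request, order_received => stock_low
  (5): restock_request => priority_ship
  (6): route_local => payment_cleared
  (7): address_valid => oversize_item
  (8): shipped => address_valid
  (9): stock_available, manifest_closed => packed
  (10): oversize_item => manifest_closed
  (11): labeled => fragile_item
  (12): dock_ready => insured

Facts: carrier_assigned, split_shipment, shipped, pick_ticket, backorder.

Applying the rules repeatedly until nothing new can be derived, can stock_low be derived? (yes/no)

yes

Round 1: (3) [split_shipment, carrier_assigned => restock_request]; (8) [shipped => address_valid]. Adds restock_request, address_valid.
Round 2: (5) [restock_request => priority_ship]; (7) [address_valid => oversize_item]. Adds priority_ship, oversize_item.
Round 3: (10) [oversize_item => manifest_closed]. Adds manifest_closed.
Round 4: (2) [manifest_closed, priority_ship => order_received]. Adds order_received.
Round 5: (4) [restock_request, order_received => stock_low]. Adds stock_low.
stock_low appears in round 5, so it is derivable.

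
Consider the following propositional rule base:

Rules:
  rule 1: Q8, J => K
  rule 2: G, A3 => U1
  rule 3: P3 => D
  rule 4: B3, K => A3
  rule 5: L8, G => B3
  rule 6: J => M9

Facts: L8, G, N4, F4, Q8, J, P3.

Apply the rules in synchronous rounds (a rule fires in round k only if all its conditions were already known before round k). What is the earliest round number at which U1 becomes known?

Round 1 — rule 1, rule 3, rule 5, rule 6, derive K, D, B3, M9.
Round 2 — rule 4, derive A3.
Round 3 — rule 2, derive U1.
U1 first appears in round 3.

3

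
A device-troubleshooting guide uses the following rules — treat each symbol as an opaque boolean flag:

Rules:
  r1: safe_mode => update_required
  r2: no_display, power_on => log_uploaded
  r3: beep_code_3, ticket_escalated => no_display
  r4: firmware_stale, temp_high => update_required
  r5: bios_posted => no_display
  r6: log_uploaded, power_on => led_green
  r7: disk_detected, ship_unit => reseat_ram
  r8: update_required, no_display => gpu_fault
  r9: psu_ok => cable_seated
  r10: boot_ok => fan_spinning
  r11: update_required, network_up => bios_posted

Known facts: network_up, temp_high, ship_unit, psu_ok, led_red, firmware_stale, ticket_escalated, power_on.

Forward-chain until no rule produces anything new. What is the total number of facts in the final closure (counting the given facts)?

15

[1] r4 [firmware_stale, temp_high => update_required]; r9 [psu_ok => cable_seated]. ⇒ new: update_required, cable_seated.
[2] r11 [update_required, network_up => bios_posted]. ⇒ new: bios_posted.
[3] r5 [bios_posted => no_display]. ⇒ new: no_display.
[4] r2 [no_display, power_on => log_uploaded]; r8 [update_required, no_display => gpu_fault]. ⇒ new: log_uploaded, gpu_fault.
[5] r6 [log_uploaded, power_on => led_green]. ⇒ new: led_green.
Closure: {bios_posted, cable_seated, firmware_stale, gpu_fault, led_green, led_red, log_uploaded, network_up, no_display, power_on, psu_ok, ship_unit, temp_high, ticket_escalated, update_required} — 15 facts.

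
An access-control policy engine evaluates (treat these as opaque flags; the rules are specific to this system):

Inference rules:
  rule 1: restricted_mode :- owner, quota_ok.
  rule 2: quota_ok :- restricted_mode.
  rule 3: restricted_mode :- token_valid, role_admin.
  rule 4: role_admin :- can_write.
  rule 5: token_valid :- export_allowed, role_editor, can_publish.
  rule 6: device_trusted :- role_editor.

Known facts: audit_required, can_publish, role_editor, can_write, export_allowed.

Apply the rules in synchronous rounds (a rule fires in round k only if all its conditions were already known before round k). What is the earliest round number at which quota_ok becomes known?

3

Round 1 — rule 4, rule 5, rule 6, derive role_admin, token_valid, device_trusted.
Round 2 — rule 3, derive restricted_mode.
Round 3 — rule 2, derive quota_ok.
quota_ok first appears in round 3.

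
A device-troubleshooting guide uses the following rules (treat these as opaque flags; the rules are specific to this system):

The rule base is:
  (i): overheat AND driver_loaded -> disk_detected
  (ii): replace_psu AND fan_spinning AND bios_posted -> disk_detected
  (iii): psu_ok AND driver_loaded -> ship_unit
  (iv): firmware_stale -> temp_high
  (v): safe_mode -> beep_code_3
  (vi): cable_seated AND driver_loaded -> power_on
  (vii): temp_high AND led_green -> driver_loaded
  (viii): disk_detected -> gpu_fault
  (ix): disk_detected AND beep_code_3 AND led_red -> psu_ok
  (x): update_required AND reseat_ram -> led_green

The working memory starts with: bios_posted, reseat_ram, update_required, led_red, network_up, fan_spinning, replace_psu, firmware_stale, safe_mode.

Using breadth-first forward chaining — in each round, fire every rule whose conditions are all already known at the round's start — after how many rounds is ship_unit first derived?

[1] (ii) [replace_psu AND fan_spinning AND bios_posted -> disk_detected]; (iv) [firmware_stale -> temp_high]; (v) [safe_mode -> beep_code_3]; (x) [update_required AND reseat_ram -> led_green]. ⇒ new: disk_detected, temp_high, beep_code_3, led_green.
[2] (vii) [temp_high AND led_green -> driver_loaded]; (viii) [disk_detected -> gpu_fault]; (ix) [disk_detected AND beep_code_3 AND led_red -> psu_ok]. ⇒ new: driver_loaded, gpu_fault, psu_ok.
[3] (iii) [psu_ok AND driver_loaded -> ship_unit]. ⇒ new: ship_unit.
ship_unit first appears in round 3.

3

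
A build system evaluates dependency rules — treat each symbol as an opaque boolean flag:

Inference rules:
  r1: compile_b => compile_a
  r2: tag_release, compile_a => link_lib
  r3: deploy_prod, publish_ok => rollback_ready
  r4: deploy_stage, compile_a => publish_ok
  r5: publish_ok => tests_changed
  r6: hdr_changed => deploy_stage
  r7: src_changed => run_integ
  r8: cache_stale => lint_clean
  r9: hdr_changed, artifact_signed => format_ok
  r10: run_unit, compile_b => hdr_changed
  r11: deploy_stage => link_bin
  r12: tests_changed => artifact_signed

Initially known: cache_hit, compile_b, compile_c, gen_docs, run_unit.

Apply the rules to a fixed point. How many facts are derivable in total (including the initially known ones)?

Round 1 fires r1, r10, giving compile_a, hdr_changed.
Round 2 fires r6, giving deploy_stage.
Round 3 fires r4, r11, giving publish_ok, link_bin.
Round 4 fires r5, giving tests_changed.
Round 5 fires r12, giving artifact_signed.
Round 6 fires r9, giving format_ok.
Closure: {artifact_signed, cache_hit, compile_a, compile_b, compile_c, deploy_stage, format_ok, gen_docs, hdr_changed, link_bin, publish_ok, run_unit, tests_changed} — 13 facts.

13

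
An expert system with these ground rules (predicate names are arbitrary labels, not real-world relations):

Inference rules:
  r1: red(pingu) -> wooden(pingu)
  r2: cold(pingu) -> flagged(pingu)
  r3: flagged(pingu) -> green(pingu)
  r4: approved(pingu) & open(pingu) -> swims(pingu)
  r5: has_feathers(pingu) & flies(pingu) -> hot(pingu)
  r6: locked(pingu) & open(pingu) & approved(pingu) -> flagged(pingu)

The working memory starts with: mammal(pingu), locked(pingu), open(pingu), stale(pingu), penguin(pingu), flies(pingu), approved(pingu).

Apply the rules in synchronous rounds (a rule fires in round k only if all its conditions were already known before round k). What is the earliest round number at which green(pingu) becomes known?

2

Round 1: r4 [approved(pingu) & open(pingu) -> swims(pingu)]; r6 [locked(pingu) & open(pingu) & approved(pingu) -> flagged(pingu)]. New: swims(pingu), flagged(pingu).
Round 2: r3 [flagged(pingu) -> green(pingu)]. New: green(pingu).
green(pingu) first appears in round 2.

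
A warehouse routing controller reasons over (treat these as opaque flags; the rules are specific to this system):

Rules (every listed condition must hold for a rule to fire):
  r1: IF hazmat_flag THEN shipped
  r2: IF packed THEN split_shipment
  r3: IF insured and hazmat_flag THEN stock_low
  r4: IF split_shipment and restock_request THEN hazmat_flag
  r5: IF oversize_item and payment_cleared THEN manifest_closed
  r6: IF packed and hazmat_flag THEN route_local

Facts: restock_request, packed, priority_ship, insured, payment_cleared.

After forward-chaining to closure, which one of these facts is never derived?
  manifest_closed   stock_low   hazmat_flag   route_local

Round 1: r2 [IF packed THEN split_shipment]. Adds split_shipment.
Round 2: r4 [IF split_shipment and restock_request THEN hazmat_flag]. Adds hazmat_flag.
Round 3: r1 [IF hazmat_flag THEN shipped]; r3 [IF insured and hazmat_flag THEN stock_low]; r6 [IF packed and hazmat_flag THEN route_local]. Adds shipped, stock_low, route_local.
Derived: route_local (round 3), stock_low (round 3), hazmat_flag (round 2). manifest_closed never appears in any round.

manifest_closed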